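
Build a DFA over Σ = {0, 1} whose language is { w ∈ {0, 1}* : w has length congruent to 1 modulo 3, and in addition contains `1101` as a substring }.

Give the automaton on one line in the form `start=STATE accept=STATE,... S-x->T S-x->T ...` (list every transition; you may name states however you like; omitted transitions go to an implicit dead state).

Build one automaton per condition and run them in lockstep. The first has 3 states tracking the input length modulo 3; the second has 5 states tracking whether and how much of `1101` has been seen. A product state is a pair (one from each), accepting exactly when both do.
          0    1  
>  s0     s1   s2 
   s1     s3   s4 
   s2     s3   s5 
   s3     s0   s6 
   s4     s0   s7 
   s5     s8   s7 
   s6     s1   s9 
   s7    s10   s9 
   s8     s1  s11 
   s9    s12   s5 
   s10    s3  s13 
 * s11   s13  s13 
   s12    s0  s14 
   s13   s14  s14 
   s14   s11  s11 
(> = start, * = accepting)

start=s0 accept=s11 s0-0->s1 s0-1->s2 s1-0->s3 s1-1->s4 s2-0->s3 s2-1->s5 s3-0->s0 s3-1->s6 s4-0->s0 s4-1->s7 s5-0->s8 s5-1->s7 s6-0->s1 s6-1->s9 s7-0->s10 s7-1->s9 s8-0->s1 s8-1->s11 s9-0->s12 s9-1->s5 s10-0->s3 s10-1->s13 s11-0->s13 s11-1->s13 s12-0->s0 s12-1->s14 s13-0->s14 s13-1->s14 s14-0->s11 s14-1->s11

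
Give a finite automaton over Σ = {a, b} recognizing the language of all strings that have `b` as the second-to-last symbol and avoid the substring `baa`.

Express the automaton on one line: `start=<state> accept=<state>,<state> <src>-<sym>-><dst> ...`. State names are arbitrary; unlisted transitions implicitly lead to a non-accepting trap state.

start=q0 accept=q5,q6 q0-a->q1 q0-b->q2 q1-a->q3 q1-b->q4 q2-a->q5 q2-b->q6 q3-a->q3 q3-b->q4 q4-a->q5 q4-b->q6 q5-a->q7 q5-b->q4 q6-a->q5 q6-b->q6 q7-a->q7 q7-b->q8 q8-a->q9 q8-b->q10 q9-a->q7 q9-b->q8 q10-a->q9 q10-b->q10

Handle the two conditions separately and then intersect. One (7 states) tracks the last 2 symbols read; the other (4 states) tracks partial matches of the forbidden pattern `baa`. Each combined state is a pair, one component from each; accept when both components accept.
          a    b  
>  q0     q1   q2 
   q1     q3   q4 
   q2     q5   q6 
   q3     q3   q4 
   q4     q5   q6 
 * q5     q7   q4 
 * q6     q5   q6 
   q7     q7   q8 
   q8     q9  q10 
   q9     q7   q8 
   q10    q9  q10 
(> = start, * = accepting)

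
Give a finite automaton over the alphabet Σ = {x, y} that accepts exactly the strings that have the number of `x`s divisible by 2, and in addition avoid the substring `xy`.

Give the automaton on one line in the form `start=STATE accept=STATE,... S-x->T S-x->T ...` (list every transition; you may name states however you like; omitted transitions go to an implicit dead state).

start=s0 accept=s0,s2 s0-x->s1 s0-y->s0 s1-x->s2 s1-y->s3 s2-x->s1 s2-y->s4 s3-x->s4 s3-y->s3 s4-x->s3 s4-y->s4

Run two small machines in parallel and take their product. The first has 2 states tracking the count of `x`s modulo 2; the second has 3 states tracking partial matches of the forbidden pattern `xy`. A product state is a pair (one from each), accepting exactly when both do.
5 states suffice.
        x   y  
>* s0   s1  s0 
   s1   s2  s3 
 * s2   s1  s4 
   s3   s4  s3 
   s4   s3  s4 
(> = start, * = accepting)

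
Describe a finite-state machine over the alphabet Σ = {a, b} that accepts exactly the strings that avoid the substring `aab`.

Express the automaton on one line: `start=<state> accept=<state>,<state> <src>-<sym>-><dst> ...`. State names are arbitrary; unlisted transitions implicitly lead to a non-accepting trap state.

This is the complement of 'contains `aab`'. Use the same substring-matching states — q0 through q3 holding how much of `aab` has just been matched — but flip the accepting set: everything except the trap q3 accepts.
4 states suffice.
        a   b  
>* q0   q1  q0 
 * q1   q2  q0 
 * q2   q2  q3 
   q3   q3  q3 
(> = start, * = accepting)

start=q0 accept=q0,q1,q2 q0-a->q1 q0-b->q0 q1-a->q2 q1-b->q0 q2-a->q2 q2-b->q3 q3-a->q3 q3-b->q3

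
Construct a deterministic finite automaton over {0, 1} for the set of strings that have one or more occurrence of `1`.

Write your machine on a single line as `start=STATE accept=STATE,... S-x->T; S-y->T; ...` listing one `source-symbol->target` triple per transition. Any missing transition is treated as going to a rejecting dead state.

start=s0; accept=s1,s2; s0-0->s0; s0-1->s1; s1-0->s1; s1-1->s2; s2-0->s2; s2-1->s2

Only the number of `1`s matters, and only up to 2. Make a chain s0 → s1 → s2 advanced by each `1` (with s2 absorbing); every other symbol self-loops. The accepting set is {s1, s2}.
A 3-state machine:
        0   1  
>  s0   s0  s1 
 * s1   s1  s2 
 * s2   s2  s2 
(> = start, * = accepting)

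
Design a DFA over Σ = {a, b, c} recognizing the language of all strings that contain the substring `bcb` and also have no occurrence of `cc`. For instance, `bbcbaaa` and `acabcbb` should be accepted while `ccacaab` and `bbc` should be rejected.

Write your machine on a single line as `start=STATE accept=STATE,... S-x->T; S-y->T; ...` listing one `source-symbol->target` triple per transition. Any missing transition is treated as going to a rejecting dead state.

start=S0; accept=S5,S7; S0-a->S0; S0-b->S1; S0-c->S2; S1-a->S0; S1-b->S1; S1-c->S3; S2-a->S0; S2-b->S1; S2-c->S4; S3-a->S0; S3-b->S5; S3-c->S4; S4-a->S4; S4-b->S6; S4-c->S4; S5-a->S5; S5-b->S5; S5-c->S7; S6-a->S4; S6-b->S6; S6-c->S8; S7-a->S5; S7-b->S5; S7-c->S9; S8-a->S4; S8-b->S9; S8-c->S4; S9-a->S9; S9-b->S9; S9-c->S9

Run two small machines in parallel and take their product. The first has 4 states tracking whether and how much of `bcb` has been seen; the second has 3 states tracking partial matches of the forbidden pattern `cc`. A product state is a pair (one from each), accepting exactly when both do.
10 states suffice.
        a   b   c  
>  S0   S0  S1  S2 
   S1   S0  S1  S3 
   S2   S0  S1  S4 
   S3   S0  S5  S4 
   S4   S4  S6  S4 
 * S5   S5  S5  S7 
   S6   S4  S6  S8 
 * S7   S5  S5  S9 
   S8   S4  S9  S4 
   S9   S9  S9  S9 
(> = start, * = accepting)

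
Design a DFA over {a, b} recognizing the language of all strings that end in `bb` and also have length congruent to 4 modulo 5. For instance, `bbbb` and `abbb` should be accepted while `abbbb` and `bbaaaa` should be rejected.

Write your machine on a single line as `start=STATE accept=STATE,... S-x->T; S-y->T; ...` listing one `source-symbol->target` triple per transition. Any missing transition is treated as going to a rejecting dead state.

start=q0; accept=q11; q0-a->q1; q0-b->q2; q1-a->q3; q1-b->q4; q2-a->q3; q2-b->q5; q3-a->q6; q3-b->q7; q4-a->q6; q4-b->q8; q5-a->q6; q5-b->q8; q6-a->q9; q6-b->q10; q7-a->q9; q7-b->q11; q8-a->q9; q8-b->q11; q9-a->q0; q9-b->q12; q10-a->q0; q10-b->q13; q11-a->q0; q11-b->q13; q12-a->q1; q12-b->q14; q13-a->q1; q13-b->q14; q14-a->q3; q14-b->q5

Run two small machines in parallel and take their product. One (3 states) tracks how much of the suffix `bb` has currently been matched; the other (5 states) tracks the input length modulo 5. Each combined state is a pair, one component from each; accept when both components accept.
          a    b  
>  q0     q1   q2 
   q1     q3   q4 
   q2     q3   q5 
   q3     q6   q7 
   q4     q6   q8 
   q5     q6   q8 
   q6     q9  q10 
   q7     q9  q11 
   q8     q9  q11 
   q9     q0  q12 
   q10    q0  q13 
 * q11    q0  q13 
   q12    q1  q14 
   q13    q1  q14 
   q14    q3   q5 
(> = start, * = accepting)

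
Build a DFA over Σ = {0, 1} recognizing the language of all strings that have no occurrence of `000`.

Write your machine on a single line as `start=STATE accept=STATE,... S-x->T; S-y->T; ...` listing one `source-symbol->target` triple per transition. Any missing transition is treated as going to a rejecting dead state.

This is the complement of 'contains `000`'. Use the same substring-matching states — A through D holding how much of `000` has just been matched — but flip the accepting set: everything except the trap D accepts.
       0  1 
>* A   B  A 
 * B   C  A 
 * C   D  A 
   D   D  D 
(> = start, * = accepting)

start=A; accept=A,B,C; A-0->B; A-1->A; B-0->C; B-1->A; C-0->D; C-1->A; D-0->D; D-1->D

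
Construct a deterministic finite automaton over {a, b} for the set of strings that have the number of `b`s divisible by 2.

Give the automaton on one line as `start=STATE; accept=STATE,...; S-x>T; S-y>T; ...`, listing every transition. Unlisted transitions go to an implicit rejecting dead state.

The only thing that matters is how many `b`s have appeared, reduced mod 2. Use one state per residue: s0 for 0, …, s1 for 1. Reading `b` moves to the next residue; anything else stays put. s0 is accepting.
        a   b  
>* s0   s0  s1 
   s1   s1  s0 
(> = start, * = accepting)

start=s0; accept=s0; s0-a>s0; s0-b>s1; s1-a>s1; s1-b>s0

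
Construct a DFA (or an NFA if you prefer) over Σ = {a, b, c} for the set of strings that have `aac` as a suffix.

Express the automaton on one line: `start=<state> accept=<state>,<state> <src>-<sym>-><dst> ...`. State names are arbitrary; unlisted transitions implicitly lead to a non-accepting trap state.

start=q0 accept=q3 q0-a->q1 q0-b->q0 q0-c->q0 q1-a->q2 q1-b->q0 q1-c->q0 q2-a->q2 q2-b->q0 q2-c->q3 q3-a->q1 q3-b->q0 q3-c->q0

Remember how much of `aac` the current input suffix matches. State q0 means no match yet; q1 means the last symbol is `a`; q2 means the last 2 symbols are `aa`; q3 means the last 3 symbols are `aac`. Only q3 accepts. On a mismatch, fall back to the longest proper suffix that is still a prefix of `aac`.
With 4 states:
        a   b   c  
>  q0   q1  q0  q0 
   q1   q2  q0  q0 
   q2   q2  q0  q3 
 * q3   q1  q0  q0 
(> = start, * = accepting)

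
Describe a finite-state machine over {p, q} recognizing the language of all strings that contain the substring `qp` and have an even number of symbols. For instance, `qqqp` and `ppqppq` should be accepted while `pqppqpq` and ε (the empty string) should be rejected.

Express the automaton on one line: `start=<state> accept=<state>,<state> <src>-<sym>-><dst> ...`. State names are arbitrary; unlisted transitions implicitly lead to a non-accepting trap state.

start=s0 accept=s4 s0-p->s1 s0-q->s2 s1-p->s0 s1-q->s3 s2-p->s4 s2-q->s3 s3-p->s5 s3-q->s2 s4-p->s5 s4-q->s5 s5-p->s4 s5-q->s4

Handle the two conditions separately and then intersect. One (3 states) tracks whether and how much of `qp` has been seen; the other (2 states) tracks the input length modulo 2. Each combined state is a pair, one component from each; accept when both components accept.
A 6-state machine:
        p   q  
>  s0   s1  s2 
   s1   s0  s3 
   s2   s4  s3 
   s3   s5  s2 
 * s4   s5  s5 
   s5   s4  s4 
(> = start, * = accepting)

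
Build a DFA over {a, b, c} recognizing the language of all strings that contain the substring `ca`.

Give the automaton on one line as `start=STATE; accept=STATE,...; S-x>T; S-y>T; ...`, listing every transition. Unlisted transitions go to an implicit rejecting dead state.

States s0..s1 record the length of the longest prefix of `ca` that matches the current input suffix. Reaching s2 means `ca` has been seen, and we stay there forever. Accept from s2.
With 3 states:
        a   b   c  
>  s0   s0  s0  s1 
   s1   s2  s0  s1 
 * s2   s2  s2  s2 
(> = start, * = accepting)

start=s0; accept=s2; s0-a>s0; s0-b>s0; s0-c>s1; s1-a>s2; s1-b>s0; s1-c>s1; s2-a>s2; s2-b>s2; s2-c>s2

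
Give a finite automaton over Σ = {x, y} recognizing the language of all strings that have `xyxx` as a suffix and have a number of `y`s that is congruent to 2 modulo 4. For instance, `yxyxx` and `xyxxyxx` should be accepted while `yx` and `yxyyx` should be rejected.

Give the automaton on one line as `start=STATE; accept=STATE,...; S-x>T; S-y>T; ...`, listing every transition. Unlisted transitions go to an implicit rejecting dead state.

Handle the two conditions separately and then intersect. The first has 5 states tracking how much of the suffix `xyxx` has currently been matched; the second has 4 states tracking the count of `y`s modulo 4. A product state is a pair (one from each), accepting exactly when both do.
With 20 states:
          x    y  
>  s0     s1   s2 
   s1     s1   s3 
   s2     s4   s5 
   s3     s6   s5 
   s4     s4   s7 
   s5     s8   s9 
   s6    s10   s7 
   s7    s11   s9 
   s8     s8  s12 
   s9    s13   s0 
   s10    s4   s7 
   s11   s14  s12 
   s12   s15   s0 
   s13   s13  s16 
 * s14    s8  s12 
   s15   s17  s16 
   s16   s18   s2 
   s17   s13  s16 
   s18   s19   s3 
   s19    s1   s3 
(> = start, * = accepting)

start=s0; accept=s14; s0-x>s1; s0-y>s2; s1-x>s1; s1-y>s3; s2-x>s4; s2-y>s5; s3-x>s6; s3-y>s5; s4-x>s4; s4-y>s7; s5-x>s8; s5-y>s9; s6-x>s10; s6-y>s7; s7-x>s11; s7-y>s9; s8-x>s8; s8-y>s12; s9-x>s13; s9-y>s0; s10-x>s4; s10-y>s7; s11-x>s14; s11-y>s12; s12-x>s15; s12-y>s0; s13-x>s13; s13-y>s16; s14-x>s8; s14-y>s12; s15-x>s17; s15-y>s16; s16-x>s18; s16-y>s2; s17-x>s13; s17-y>s16; s18-x>s19; s18-y>s3; s19-x>s1; s19-y>s3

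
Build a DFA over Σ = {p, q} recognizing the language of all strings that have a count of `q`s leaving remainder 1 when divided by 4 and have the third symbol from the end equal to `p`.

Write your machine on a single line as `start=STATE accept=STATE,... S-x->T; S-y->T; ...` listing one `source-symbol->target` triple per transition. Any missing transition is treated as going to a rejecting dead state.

Run two small machines in parallel and take their product. The first has 4 states tracking the count of `q`s modulo 4; the second has 15 states tracking the last 3 symbols read. A product state is a pair (one from each), accepting exactly when both do. After merging equivalent states the machine shrinks.
With 15 states:
       p  q 
>  A   B  C 
   B   D  E 
   C   F  G 
   D   D  H 
   E   I  G 
   F   J  G 
   G   G  K 
 * H   I  G 
 * I   J  G 
   J   L  G 
   K   M  A 
 * L   L  G 
   M   M  N 
   N   B  O 
 * O   F  G 
(> = start, * = accepting)

start=A; accept=H,I,L,O; A-p->B; A-q->C; B-p->D; B-q->E; C-p->F; C-q->G; D-p->D; D-q->H; E-p->I; E-q->G; F-p->J; F-q->G; G-p->G; G-q->K; H-p->I; H-q->G; I-p->J; I-q->G; J-p->L; J-q->G; K-p->M; K-q->A; L-p->L; L-q->G; M-p->M; M-q->N; N-p->B; N-q->O; O-p->F; O-q->G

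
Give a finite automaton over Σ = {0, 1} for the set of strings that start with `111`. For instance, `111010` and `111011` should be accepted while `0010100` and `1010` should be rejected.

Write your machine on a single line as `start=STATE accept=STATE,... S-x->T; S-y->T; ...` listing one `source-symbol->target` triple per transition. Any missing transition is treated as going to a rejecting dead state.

start=q0; accept=q3; q0-0->q4; q0-1->q1; q1-0->q4; q1-1->q2; q2-0->q4; q2-1->q3; q3-0->q3; q3-1->q3; q4-0->q4; q4-1->q4

Check the first 3 symbols one by one: q0 through q2 record how many have matched `111` so far; any wrong symbol goes to the dead state q4. After all 3 match we enter the accepting sink q3.
With 5 states:
        0   1  
>  q0   q4  q1 
   q1   q4  q2 
   q2   q4  q3 
 * q3   q3  q3 
   q4   q4  q4 
(> = start, * = accepting)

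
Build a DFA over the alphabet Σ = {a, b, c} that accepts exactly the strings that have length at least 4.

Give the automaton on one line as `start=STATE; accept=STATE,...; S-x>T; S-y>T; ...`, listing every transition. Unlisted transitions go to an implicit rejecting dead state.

We only need to distinguish lengths 0, 1, …, 4, and '>4'. Chain q0 → q1 → q2 → q3 → q4 → q5 on every symbol, with q5 looping. Accepting states: {q4, q5}.
With 6 states:
        a   b   c  
>  q0   q1  q1  q1 
   q1   q2  q2  q2 
   q2   q3  q3  q3 
   q3   q4  q4  q4 
 * q4   q5  q5  q5 
 * q5   q5  q5  q5 
(> = start, * = accepting)

start=q0; accept=q4,q5; q0-a>q1; q0-b>q1; q0-c>q1; q1-a>q2; q1-b>q2; q1-c>q2; q2-a>q3; q2-b>q3; q2-c>q3; q3-a>q4; q3-b>q4; q3-c>q4; q4-a>q5; q4-b>q5; q4-c>q5; q5-a>q5; q5-b>q5; q5-c>q5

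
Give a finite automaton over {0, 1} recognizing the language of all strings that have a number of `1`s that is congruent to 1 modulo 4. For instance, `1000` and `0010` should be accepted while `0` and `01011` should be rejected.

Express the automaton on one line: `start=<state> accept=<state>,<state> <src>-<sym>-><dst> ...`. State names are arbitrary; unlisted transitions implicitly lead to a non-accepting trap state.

start=S0 accept=S1 S0-0->S0 S0-1->S1 S1-0->S1 S1-1->S2 S2-0->S2 S2-1->S3 S3-0->S3 S3-1->S0

The only thing that matters is how many `1`s have appeared, reduced mod 4. Use one state per residue: S0 for 0, …, S3 for 3. Reading `1` moves to the next residue; anything else stays put. S1 is accepting.
With 4 states:
        0   1  
>  S0   S0  S1 
 * S1   S1  S2 
   S2   S2  S3 
   S3   S3  S0 
(> = start, * = accepting)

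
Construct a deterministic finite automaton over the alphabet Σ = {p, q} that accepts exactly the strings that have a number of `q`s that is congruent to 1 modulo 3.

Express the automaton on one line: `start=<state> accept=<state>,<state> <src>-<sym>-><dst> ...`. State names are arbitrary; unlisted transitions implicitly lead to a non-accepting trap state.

Keep the running count of `q`s modulo 3: each `q` advances along the cycle s0 → s1 → s2 → s0 while other symbols loop. Accept at s1.
        p   q  
>  s0   s0  s1 
 * s1   s1  s2 
   s2   s2  s0 
(> = start, * = accepting)

start=s0 accept=s1 s0-p->s0 s0-q->s1 s1-p->s1 s1-q->s2 s2-p->s2 s2-q->s0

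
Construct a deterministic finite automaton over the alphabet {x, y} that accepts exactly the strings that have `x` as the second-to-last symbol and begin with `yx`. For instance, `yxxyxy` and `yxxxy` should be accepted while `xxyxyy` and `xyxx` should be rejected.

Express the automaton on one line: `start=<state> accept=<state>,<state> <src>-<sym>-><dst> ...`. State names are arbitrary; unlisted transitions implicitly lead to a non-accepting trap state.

start=s0 accept=s4,s5 s0-x->s1 s0-y->s2 s1-x->s1 s1-y->s1 s2-x->s3 s2-y->s1 s3-x->s4 s3-y->s5 s4-x->s4 s4-y->s5 s5-x->s3 s5-y->s6 s6-x->s3 s6-y->s6

Run two small machines in parallel and take their product. One (7 states) tracks the last 2 symbols read; the other (4 states) tracks whether the input so far still matches the prefix `yx`. Each combined state is a pair, one component from each; accept when both components accept. After merging equivalent states the machine shrinks.
A 7-state machine:
        x   y  
>  s0   s1  s2 
   s1   s1  s1 
   s2   s3  s1 
   s3   s4  s5 
 * s4   s4  s5 
 * s5   s3  s6 
   s6   s3  s6 
(> = start, * = accepting)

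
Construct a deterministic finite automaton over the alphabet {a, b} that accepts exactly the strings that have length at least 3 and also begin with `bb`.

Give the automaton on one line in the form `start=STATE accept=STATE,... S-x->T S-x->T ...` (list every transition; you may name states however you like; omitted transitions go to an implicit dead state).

start=S0 accept=S6,S8 S0-a->S1 S0-b->S2 S1-a->S3 S1-b->S3 S2-a->S3 S2-b->S4 S3-a->S5 S3-b->S5 S4-a->S6 S4-b->S6 S5-a->S7 S5-b->S7 S6-a->S8 S6-b->S8 S7-a->S7 S7-b->S7 S8-a->S8 S8-b->S8

Run two small machines in parallel and take their product. The first has 5 states tracking the input length, saturating at 4; the second has 4 states tracking whether the input so far still matches the prefix `bb`. A product state is a pair (one from each), accepting exactly when both do.
        a   b  
>  S0   S1  S2 
   S1   S3  S3 
   S2   S3  S4 
   S3   S5  S5 
   S4   S6  S6 
   S5   S7  S7 
 * S6   S8  S8 
   S7   S7  S7 
 * S8   S8  S8 
(> = start, * = accepting)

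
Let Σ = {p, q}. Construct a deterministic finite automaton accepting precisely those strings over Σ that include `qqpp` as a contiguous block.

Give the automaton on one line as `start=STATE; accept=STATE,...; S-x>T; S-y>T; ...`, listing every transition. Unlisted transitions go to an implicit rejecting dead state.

States s0..s3 record the length of the longest prefix of `qqpp` that matches the current input suffix. Reaching s4 means `qqpp` has been seen, and we stay there forever. Accept from s4.
        p   q  
>  s0   s0  s1 
   s1   s0  s2 
   s2   s3  s2 
   s3   s4  s1 
 * s4   s4  s4 
(> = start, * = accepting)

start=s0; accept=s4; s0-p>s0; s0-q>s1; s1-p>s0; s1-q>s2; s2-p>s3; s2-q>s2; s3-p>s4; s3-q>s1; s4-p>s4; s4-q>s4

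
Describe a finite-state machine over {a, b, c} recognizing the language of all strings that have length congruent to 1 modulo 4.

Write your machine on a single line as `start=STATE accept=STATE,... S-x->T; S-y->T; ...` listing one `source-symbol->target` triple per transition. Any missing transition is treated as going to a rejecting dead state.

Count input length modulo 4: every symbol advances one step around the cycle S0 → S1 → S2 → S3 → S0. Accept at S1.
4 states suffice.
        a   b   c  
>  S0   S1  S1  S1 
 * S1   S2  S2  S2 
   S2   S3  S3  S3 
   S3   S0  S0  S0 
(> = start, * = accepting)

start=S0; accept=S1; S0-a->S1; S0-b->S1; S0-c->S1; S1-a->S2; S1-b->S2; S1-c->S2; S2-a->S3; S2-b->S3; S2-c->S3; S3-a->S0; S3-b->S0; S3-c->S0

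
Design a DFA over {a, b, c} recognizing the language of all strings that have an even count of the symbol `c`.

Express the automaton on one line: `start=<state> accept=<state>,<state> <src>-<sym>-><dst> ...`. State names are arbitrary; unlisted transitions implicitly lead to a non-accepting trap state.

start=q0 accept=q0 q0-a->q0 q0-b->q0 q0-c->q1 q1-a->q1 q1-b->q1 q1-c->q0

Keep the running count of `c`s modulo 2: each `c` advances along the cycle q0 → q1 → q0 while other symbols loop. Accept at q0.
2 states suffice.
        a   b   c  
>* q0   q0  q0  q1 
   q1   q1  q1  q0 
(> = start, * = accepting)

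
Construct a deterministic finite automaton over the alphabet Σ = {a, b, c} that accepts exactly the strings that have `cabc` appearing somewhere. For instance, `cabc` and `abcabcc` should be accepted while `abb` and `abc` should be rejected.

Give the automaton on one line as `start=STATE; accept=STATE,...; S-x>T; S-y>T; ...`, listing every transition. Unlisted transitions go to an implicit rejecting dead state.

States s0..s3 record the length of the longest prefix of `cabc` that matches the current input suffix. Reaching s4 means `cabc` has been seen, and we stay there forever. Accept from s4.
5 states suffice.
        a   b   c  
>  s0   s0  s0  s1 
   s1   s2  s0  s1 
   s2   s0  s3  s1 
   s3   s0  s0  s4 
 * s4   s4  s4  s4 
(> = start, * = accepting)

start=s0; accept=s4; s0-a>s0; s0-b>s0; s0-c>s1; s1-a>s2; s1-b>s0; s1-c>s1; s2-a>s0; s2-b>s3; s2-c>s1; s3-a>s0; s3-b>s0; s3-c>s4; s4-a>s4; s4-b>s4; s4-c>s4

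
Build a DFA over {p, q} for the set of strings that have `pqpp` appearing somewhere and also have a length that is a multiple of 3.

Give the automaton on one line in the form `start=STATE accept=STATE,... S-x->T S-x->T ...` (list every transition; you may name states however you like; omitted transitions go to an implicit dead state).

start=s0 accept=s14 s0-p->s1 s0-q->s2 s1-p->s3 s1-q->s4 s2-p->s3 s2-q->s5 s3-p->s6 s3-q->s7 s4-p->s8 s4-q->s0 s5-p->s6 s5-q->s0 s6-p->s1 s6-q->s9 s7-p->s10 s7-q->s2 s8-p->s11 s8-q->s9 s9-p->s12 s9-q->s5 s10-p->s13 s10-q->s4 s11-p->s13 s11-q->s13 s12-p->s14 s12-q->s7 s13-p->s14 s13-q->s14 s14-p->s11 s14-q->s11

Handle the two conditions separately and then intersect. The first has 5 states tracking whether and how much of `pqpp` has been seen; the second has 3 states tracking the input length modulo 3. A product state is a pair (one from each), accepting exactly when both do.
With 15 states:
          p    q  
>  s0     s1   s2 
   s1     s3   s4 
   s2     s3   s5 
   s3     s6   s7 
   s4     s8   s0 
   s5     s6   s0 
   s6     s1   s9 
   s7    s10   s2 
   s8    s11   s9 
   s9    s12   s5 
   s10   s13   s4 
   s11   s13  s13 
   s12   s14   s7 
   s13   s14  s14 
 * s14   s11  s11 
(> = start, * = accepting)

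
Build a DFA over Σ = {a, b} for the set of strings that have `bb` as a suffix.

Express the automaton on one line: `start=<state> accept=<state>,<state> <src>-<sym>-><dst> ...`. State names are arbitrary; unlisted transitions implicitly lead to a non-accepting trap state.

start=q0 accept=q2 q0-a->q0 q0-b->q1 q1-a->q0 q1-b->q2 q2-a->q0 q2-b->q2

Remember how much of `bb` the current input suffix matches. State q0 means no match yet; q1 means the last symbol is `b`; q2 means the last 2 symbols are `bb`. Only q2 accepts. On a mismatch, fall back to the longest proper suffix that is still a prefix of `bb`.
3 states suffice.
        a   b  
>  q0   q0  q1 
   q1   q0  q2 
 * q2   q0  q2 
(> = start, * = accepting)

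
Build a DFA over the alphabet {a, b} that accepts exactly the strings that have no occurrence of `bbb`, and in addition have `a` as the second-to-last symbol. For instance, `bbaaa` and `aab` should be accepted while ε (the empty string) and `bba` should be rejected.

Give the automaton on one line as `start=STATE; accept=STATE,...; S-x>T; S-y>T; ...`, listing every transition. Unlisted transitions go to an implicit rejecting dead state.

start=q0; accept=q3,q4; q0-a>q1; q0-b>q2; q1-a>q3; q1-b>q4; q2-a>q1; q2-b>q5; q3-a>q3; q3-b>q4; q4-a>q1; q4-b>q5; q5-a>q1; q5-b>q6; q6-a>q6; q6-b>q6

Handle the two conditions separately and then intersect. One (4 states) tracks partial matches of the forbidden pattern `bbb`; the other (7 states) tracks the last 2 symbols read. Each combined state is a pair, one component from each; accept when both components accept. Minimizing collapses redundant product states.
With 7 states:
        a   b  
>  q0   q1  q2 
   q1   q3  q4 
   q2   q1  q5 
 * q3   q3  q4 
 * q4   q1  q5 
   q5   q1  q6 
   q6   q6  q6 
(> = start, * = accepting)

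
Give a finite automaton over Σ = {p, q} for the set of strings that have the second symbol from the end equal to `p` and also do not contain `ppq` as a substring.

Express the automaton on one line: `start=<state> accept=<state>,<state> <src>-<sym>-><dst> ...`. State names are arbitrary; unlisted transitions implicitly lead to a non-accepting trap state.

start=S0 accept=S2,S3 S0-p->S1 S0-q->S0 S1-p->S2 S1-q->S3 S2-p->S2 S2-q->S4 S3-p->S1 S3-q->S0 S4-p->S4 S4-q->S4

Run two small machines in parallel and take their product. One (7 states) tracks the last 2 symbols read; the other (4 states) tracks partial matches of the forbidden pattern `ppq`. Each combined state is a pair, one component from each; accept when both components accept. Equivalent product states are then merged.
A 5-state machine:
        p   q  
>  S0   S1  S0 
   S1   S2  S3 
 * S2   S2  S4 
 * S3   S1  S0 
   S4   S4  S4 
(> = start, * = accepting)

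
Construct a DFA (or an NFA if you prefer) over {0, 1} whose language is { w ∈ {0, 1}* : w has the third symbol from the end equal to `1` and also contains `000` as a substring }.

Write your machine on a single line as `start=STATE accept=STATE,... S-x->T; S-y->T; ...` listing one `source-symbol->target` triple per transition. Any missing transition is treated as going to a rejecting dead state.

start=q0; accept=q7,q8,q9,q10; q0-0->q1; q0-1->q0; q1-0->q2; q1-1->q0; q2-0->q3; q2-1->q0; q3-0->q3; q3-1->q4; q4-0->q5; q4-1->q6; q5-0->q7; q5-1->q8; q6-0->q9; q6-1->q10; q7-0->q3; q7-1->q4; q8-0->q5; q8-1->q6; q9-0->q7; q9-1->q8; q10-0->q9; q10-1->q10

Handle the two conditions separately and then intersect. One (15 states) tracks the last 3 symbols read; the other (4 states) tracks whether and how much of `000` has been seen. Each combined state is a pair, one component from each; accept when both components accept. Equivalent product states are then merged.
An 11-state machine:
          0    1  
>  q0     q1   q0 
   q1     q2   q0 
   q2     q3   q0 
   q3     q3   q4 
   q4     q5   q6 
   q5     q7   q8 
   q6     q9  q10 
 * q7     q3   q4 
 * q8     q5   q6 
 * q9     q7   q8 
 * q10    q9  q10 
(> = start, * = accepting)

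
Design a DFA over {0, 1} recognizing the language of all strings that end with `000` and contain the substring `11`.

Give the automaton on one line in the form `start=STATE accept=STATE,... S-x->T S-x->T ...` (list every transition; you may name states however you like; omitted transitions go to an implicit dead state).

Handle the two conditions separately and then intersect. The first has 4 states tracking how much of the suffix `000` has currently been matched; the second has 3 states tracking whether and how much of `11` has been seen. A product state is a pair (one from each), accepting exactly when both do. Minimizing collapses redundant product states.
6 states suffice.
        0   1  
>  q0   q0  q1 
   q1   q0  q2 
   q2   q3  q2 
   q3   q4  q2 
   q4   q5  q2 
 * q5   q5  q2 
(> = start, * = accepting)

start=q0 accept=q5 q0-0->q0 q0-1->q1 q1-0->q0 q1-1->q2 q2-0->q3 q2-1->q2 q3-0->q4 q3-1->q2 q4-0->q5 q4-1->q2 q5-0->q5 q5-1->q2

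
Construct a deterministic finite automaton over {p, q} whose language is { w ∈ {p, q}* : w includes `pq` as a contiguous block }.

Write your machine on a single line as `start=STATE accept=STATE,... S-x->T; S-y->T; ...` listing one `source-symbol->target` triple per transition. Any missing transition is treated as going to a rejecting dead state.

Track how much of `pq` has been matched so far: state A is no progress, C is the absorbing accept state reached once `pq` has occurred. Intermediate states record partial matches; on a mismatch, fall back to the longest reusable overlap.
A 3-state machine:
       p  q 
>  A   B  A 
   B   B  C 
 * C   C  C 
(> = start, * = accepting)

start=A; accept=C; A-p->B; A-q->A; B-p->B; B-q->C; C-p->C; C-q->C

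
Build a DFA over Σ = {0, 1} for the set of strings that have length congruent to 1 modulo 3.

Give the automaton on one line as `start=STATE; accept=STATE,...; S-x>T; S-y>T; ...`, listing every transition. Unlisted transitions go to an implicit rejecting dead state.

start=s0; accept=s1; s0-0>s1; s0-1>s1; s1-0>s2; s1-1>s2; s2-0>s0; s2-1>s0

Only the length mod 3 matters, so use a 3-cycle: from any state, every input symbol moves to the next state, wrapping s2 back to s0. Mark s1 accepting.
        0   1  
>  s0   s1  s1 
 * s1   s2  s2 
   s2   s0  s0 
(> = start, * = accepting)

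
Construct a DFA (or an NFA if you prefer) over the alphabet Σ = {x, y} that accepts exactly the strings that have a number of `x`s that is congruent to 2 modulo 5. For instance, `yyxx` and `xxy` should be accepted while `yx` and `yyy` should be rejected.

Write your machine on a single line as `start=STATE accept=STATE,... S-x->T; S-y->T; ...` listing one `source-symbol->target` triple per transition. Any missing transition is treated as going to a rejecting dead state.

start=S0; accept=S2; S0-x->S1; S0-y->S0; S1-x->S2; S1-y->S1; S2-x->S3; S2-y->S2; S3-x->S4; S3-y->S3; S4-x->S0; S4-y->S4

The only thing that matters is how many `x`s have appeared, reduced mod 5. Use one state per residue: S0 for 0, …, S4 for 4. Reading `x` moves to the next residue; anything else stays put. S2 is accepting.
5 states suffice.
        x   y  
>  S0   S1  S0 
   S1   S2  S1 
 * S2   S3  S2 
   S3   S4  S3 
   S4   S0  S4 
(> = start, * = accepting)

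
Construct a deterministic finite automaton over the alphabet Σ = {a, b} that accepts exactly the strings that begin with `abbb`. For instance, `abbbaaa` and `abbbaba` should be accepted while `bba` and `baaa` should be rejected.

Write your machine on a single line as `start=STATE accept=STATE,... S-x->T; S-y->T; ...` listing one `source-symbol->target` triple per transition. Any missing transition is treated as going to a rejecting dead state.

Check the first 4 symbols one by one: q0 through q3 record how many have matched `abbb` so far; any wrong symbol goes to the dead state q5. After all 4 match we enter the accepting sink q4.
        a   b  
>  q0   q1  q5 
   q1   q5  q2 
   q2   q5  q3 
   q3   q5  q4 
 * q4   q4  q4 
   q5   q5  q5 
(> = start, * = accepting)

start=q0; accept=q4; q0-a->q1; q0-b->q5; q1-a->q5; q1-b->q2; q2-a->q5; q2-b->q3; q3-a->q5; q3-b->q4; q4-a->q4; q4-b->q4; q5-a->q5; q5-b->q5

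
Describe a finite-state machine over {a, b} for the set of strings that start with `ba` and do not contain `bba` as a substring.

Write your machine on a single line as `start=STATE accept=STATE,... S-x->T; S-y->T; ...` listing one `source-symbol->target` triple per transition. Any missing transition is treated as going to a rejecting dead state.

Run two small machines in parallel and take their product. One (4 states) tracks whether the input so far still matches the prefix `ba`; the other (4 states) tracks partial matches of the forbidden pattern `bba`. Each combined state is a pair, one component from each; accept when both components accept. Minimizing collapses redundant product states.
With 6 states:
        a   b  
>  q0   q1  q2 
   q1   q1  q1 
   q2   q3  q1 
 * q3   q3  q4 
 * q4   q3  q5 
 * q5   q1  q5 
(> = start, * = accepting)

start=q0; accept=q3,q4,q5; q0-a->q1; q0-b->q2; q1-a->q1; q1-b->q1; q2-a->q3; q2-b->q1; q3-a->q3; q3-b->q4; q4-a->q3; q4-b->q5; q5-a->q1; q5-b->q5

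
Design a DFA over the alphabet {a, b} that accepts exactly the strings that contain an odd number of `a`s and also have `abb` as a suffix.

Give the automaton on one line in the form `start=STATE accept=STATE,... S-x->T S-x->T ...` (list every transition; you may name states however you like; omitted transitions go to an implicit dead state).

Handle the two conditions separately and then intersect. One (2 states) tracks the count of `a`s modulo 2; the other (4 states) tracks how much of the suffix `abb` has currently been matched. Each combined state is a pair, one component from each; accept when both components accept. Minimizing collapses redundant product states.
        a   b  
>  S0   S1  S0 
   S1   S0  S2 
   S2   S0  S3 
 * S3   S0  S4 
   S4   S0  S4 
(> = start, * = accepting)

start=S0 accept=S3 S0-a->S1 S0-b->S0 S1-a->S0 S1-b->S2 S2-a->S0 S2-b->S3 S3-a->S0 S3-b->S4 S4-a->S0 S4-b->S4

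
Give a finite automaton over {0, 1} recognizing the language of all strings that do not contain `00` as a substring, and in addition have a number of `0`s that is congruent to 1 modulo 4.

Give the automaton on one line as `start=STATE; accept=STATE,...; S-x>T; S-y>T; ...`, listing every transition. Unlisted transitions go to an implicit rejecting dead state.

start=s0; accept=s1,s3; s0-0>s1; s0-1>s0; s1-0>s2; s1-1>s3; s2-0>s2; s2-1>s2; s3-0>s4; s3-1>s3; s4-0>s2; s4-1>s5; s5-0>s6; s5-1>s5; s6-0>s2; s6-1>s7; s7-0>s8; s7-1>s7; s8-0>s2; s8-1>s0

Handle the two conditions separately and then intersect. One (3 states) tracks partial matches of the forbidden pattern `00`; the other (4 states) tracks the count of `0`s modulo 4. Each combined state is a pair, one component from each; accept when both components accept. Equivalent product states are then merged.
A 9-state machine:
        0   1  
>  s0   s1  s0 
 * s1   s2  s3 
   s2   s2  s2 
 * s3   s4  s3 
   s4   s2  s5 
   s5   s6  s5 
   s6   s2  s7 
   s7   s8  s7 
   s8   s2  s0 
(> = start, * = accepting)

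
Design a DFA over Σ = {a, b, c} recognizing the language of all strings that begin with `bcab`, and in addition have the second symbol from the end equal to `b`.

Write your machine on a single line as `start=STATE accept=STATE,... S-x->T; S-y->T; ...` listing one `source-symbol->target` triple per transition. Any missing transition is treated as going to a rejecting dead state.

Handle the two conditions separately and then intersect. One (6 states) tracks whether the input so far still matches the prefix `bcab`; the other (13 states) tracks the last 2 symbols read. Each combined state is a pair, one component from each; accept when both components accept. Equivalent product states are then merged.
With 9 states:
        a   b   c  
>  s0   s1  s2  s1 
   s1   s1  s1  s1 
   s2   s1  s1  s3 
   s3   s4  s1  s1 
   s4   s1  s5  s1 
   s5   s6  s7  s6 
 * s6   s8  s5  s8 
 * s7   s6  s7  s6 
   s8   s8  s5  s8 
(> = start, * = accepting)

start=s0; accept=s6,s7; s0-a->s1; s0-b->s2; s0-c->s1; s1-a->s1; s1-b->s1; s1-c->s1; s2-a->s1; s2-b->s1; s2-c->s3; s3-a->s4; s3-b->s1; s3-c->s1; s4-a->s1; s4-b->s5; s4-c->s1; s5-a->s6; s5-b->s7; s5-c->s6; s6-a->s8; s6-b->s5; s6-c->s8; s7-a->s6; s7-b->s7; s7-c->s6; s8-a->s8; s8-b->s5; s8-c->s8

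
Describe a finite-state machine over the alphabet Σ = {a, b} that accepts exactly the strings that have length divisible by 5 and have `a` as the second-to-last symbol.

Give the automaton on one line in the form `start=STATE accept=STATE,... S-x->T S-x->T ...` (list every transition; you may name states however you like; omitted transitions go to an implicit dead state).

Build one automaton per condition and run them in lockstep. The first has 5 states tracking the input length modulo 5; the second has 7 states tracking the last 2 symbols read. A product state is a pair (one from each), accepting exactly when both do. After merging equivalent states the machine shrinks.
        a   b  
>  q0   q1  q1 
   q1   q2  q2 
   q2   q3  q3 
   q3   q4  q5 
   q4   q6  q6 
   q5   q0  q0 
 * q6   q1  q1 
(> = start, * = accepting)

start=q0 accept=q6 q0-a->q1 q0-b->q1 q1-a->q2 q1-b->q2 q2-a->q3 q2-b->q3 q3-a->q4 q3-b->q5 q4-a->q6 q4-b->q6 q5-a->q0 q5-b->q0 q6-a->q1 q6-b->q1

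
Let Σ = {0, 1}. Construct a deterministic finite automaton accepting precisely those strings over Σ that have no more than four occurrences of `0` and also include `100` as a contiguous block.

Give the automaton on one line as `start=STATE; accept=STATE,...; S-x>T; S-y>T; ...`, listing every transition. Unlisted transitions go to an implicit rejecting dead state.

Handle the two conditions separately and then intersect. One (6 states) tracks the count of `0`s, saturating at 5; the other (4 states) tracks whether and how much of `100` has been seen. Each combined state is a pair, one component from each; accept when both components accept. Equivalent product states are then merged.
With 13 states:
          0    1  
>  s0     s1   s2 
   s1     s3   s4 
   s2     s5   s2 
   s3     s6   s7 
   s4     s8   s4 
   s5     s9   s4 
   s6     s6   s6 
   s7    s10   s7 
   s8    s11   s7 
 * s9    s11   s9 
   s10   s12   s6 
 * s11   s12  s11 
 * s12    s6  s12 
(> = start, * = accepting)

start=s0; accept=s9,s11,s12; s0-0>s1; s0-1>s2; s1-0>s3; s1-1>s4; s2-0>s5; s2-1>s2; s3-0>s6; s3-1>s7; s4-0>s8; s4-1>s4; s5-0>s9; s5-1>s4; s6-0>s6; s6-1>s6; s7-0>s10; s7-1>s7; s8-0>s11; s8-1>s7; s9-0>s11; s9-1>s9; s10-0>s12; s10-1>s6; s11-0>s12; s11-1>s11; s12-0>s6; s12-1>s12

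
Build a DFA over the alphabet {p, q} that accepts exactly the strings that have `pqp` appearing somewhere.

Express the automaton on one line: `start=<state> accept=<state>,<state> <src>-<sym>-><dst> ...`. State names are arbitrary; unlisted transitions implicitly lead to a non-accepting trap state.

start=s0 accept=s3 s0-p->s1 s0-q->s0 s1-p->s1 s1-q->s2 s2-p->s3 s2-q->s0 s3-p->s3 s3-q->s3

States s0..s2 record the length of the longest prefix of `pqp` that matches the current input suffix. Reaching s3 means `pqp` has been seen, and we stay there forever. Accept from s3.
With 4 states:
        p   q  
>  s0   s1  s0 
   s1   s1  s2 
   s2   s3  s0 
 * s3   s3  s3 
(> = start, * = accepting)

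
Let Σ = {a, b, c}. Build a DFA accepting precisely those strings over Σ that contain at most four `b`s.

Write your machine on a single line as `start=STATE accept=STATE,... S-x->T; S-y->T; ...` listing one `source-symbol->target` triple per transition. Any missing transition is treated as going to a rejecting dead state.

Only the number of `b`s matters, and only up to 5. Make a chain s0 → s1 → s2 → s3 → s4 → s5 advanced by each `b` (with s5 absorbing); every other symbol self-loops. The accepting set is {s0, s1, s2, s3, s4}.
6 states suffice.
        a   b   c  
>* s0   s0  s1  s0 
 * s1   s1  s2  s1 
 * s2   s2  s3  s2 
 * s3   s3  s4  s3 
 * s4   s4  s5  s4 
   s5   s5  s5  s5 
(> = start, * = accepting)

start=s0; accept=s0,s1,s2,s3,s4; s0-a->s0; s0-b->s1; s0-c->s0; s1-a->s1; s1-b->s2; s1-c->s1; s2-a->s2; s2-b->s3; s2-c->s2; s3-a->s3; s3-b->s4; s3-c->s3; s4-a->s4; s4-b->s5; s4-c->s4; s5-a->s5; s5-b->s5; s5-c->s5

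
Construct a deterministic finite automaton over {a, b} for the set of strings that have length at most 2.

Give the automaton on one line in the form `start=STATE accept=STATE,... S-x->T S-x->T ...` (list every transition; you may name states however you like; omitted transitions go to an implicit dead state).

Count input length up to 3: every symbol moves from s0 toward s3, which means 'more than 2' and absorbs. Accept from {s0, s1, s2}.
A 4-state machine:
        a   b  
>* s0   s1  s1 
 * s1   s2  s2 
 * s2   s3  s3 
   s3   s3  s3 
(> = start, * = accepting)

start=s0 accept=s0,s1,s2 s0-a->s1 s0-b->s1 s1-a->s2 s1-b->s2 s2-a->s3 s2-b->s3 s3-a->s3 s3-b->s3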